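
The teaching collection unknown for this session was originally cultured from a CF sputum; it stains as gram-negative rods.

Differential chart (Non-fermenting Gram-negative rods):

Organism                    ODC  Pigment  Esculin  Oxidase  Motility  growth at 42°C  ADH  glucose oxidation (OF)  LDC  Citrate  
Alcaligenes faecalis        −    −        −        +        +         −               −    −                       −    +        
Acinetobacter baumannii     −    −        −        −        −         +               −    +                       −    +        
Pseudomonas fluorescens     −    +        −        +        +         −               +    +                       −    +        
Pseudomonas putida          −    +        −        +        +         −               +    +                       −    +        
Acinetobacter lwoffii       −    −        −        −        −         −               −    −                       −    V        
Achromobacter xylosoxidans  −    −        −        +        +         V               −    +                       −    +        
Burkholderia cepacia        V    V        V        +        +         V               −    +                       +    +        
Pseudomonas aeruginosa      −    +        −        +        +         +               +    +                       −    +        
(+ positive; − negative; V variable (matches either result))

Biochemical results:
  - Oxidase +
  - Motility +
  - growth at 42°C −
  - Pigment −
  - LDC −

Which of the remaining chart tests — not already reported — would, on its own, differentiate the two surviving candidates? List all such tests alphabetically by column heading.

LDC −: excludes Burkholderia cepacia — 7 left.
growth at 42°C −: excludes Acinetobacter baumannii, Pseudomonas aeruginosa — 5 left.
Motility +: excludes Acinetobacter lwoffii — 4 left.
Oxidase +: all 4 remaining candidates are consistent.
Pigment −: excludes Pseudomonas fluorescens, Pseudomonas putida — 2 left.
Two candidates remain: Achromobacter xylosoxidans and Alcaligenes faecalis.
  ODC: − vs − — same for both, does not separate.
  Esculin: − vs − — same for both, does not separate.
  ADH: − vs − — same for both, does not separate.
  glucose oxidation (OF): Achromobacter xylosoxidans +, Alcaligenes faecalis − — discriminates.
  Citrate: + vs + — same for both, does not separate.

glucose oxidation (OF)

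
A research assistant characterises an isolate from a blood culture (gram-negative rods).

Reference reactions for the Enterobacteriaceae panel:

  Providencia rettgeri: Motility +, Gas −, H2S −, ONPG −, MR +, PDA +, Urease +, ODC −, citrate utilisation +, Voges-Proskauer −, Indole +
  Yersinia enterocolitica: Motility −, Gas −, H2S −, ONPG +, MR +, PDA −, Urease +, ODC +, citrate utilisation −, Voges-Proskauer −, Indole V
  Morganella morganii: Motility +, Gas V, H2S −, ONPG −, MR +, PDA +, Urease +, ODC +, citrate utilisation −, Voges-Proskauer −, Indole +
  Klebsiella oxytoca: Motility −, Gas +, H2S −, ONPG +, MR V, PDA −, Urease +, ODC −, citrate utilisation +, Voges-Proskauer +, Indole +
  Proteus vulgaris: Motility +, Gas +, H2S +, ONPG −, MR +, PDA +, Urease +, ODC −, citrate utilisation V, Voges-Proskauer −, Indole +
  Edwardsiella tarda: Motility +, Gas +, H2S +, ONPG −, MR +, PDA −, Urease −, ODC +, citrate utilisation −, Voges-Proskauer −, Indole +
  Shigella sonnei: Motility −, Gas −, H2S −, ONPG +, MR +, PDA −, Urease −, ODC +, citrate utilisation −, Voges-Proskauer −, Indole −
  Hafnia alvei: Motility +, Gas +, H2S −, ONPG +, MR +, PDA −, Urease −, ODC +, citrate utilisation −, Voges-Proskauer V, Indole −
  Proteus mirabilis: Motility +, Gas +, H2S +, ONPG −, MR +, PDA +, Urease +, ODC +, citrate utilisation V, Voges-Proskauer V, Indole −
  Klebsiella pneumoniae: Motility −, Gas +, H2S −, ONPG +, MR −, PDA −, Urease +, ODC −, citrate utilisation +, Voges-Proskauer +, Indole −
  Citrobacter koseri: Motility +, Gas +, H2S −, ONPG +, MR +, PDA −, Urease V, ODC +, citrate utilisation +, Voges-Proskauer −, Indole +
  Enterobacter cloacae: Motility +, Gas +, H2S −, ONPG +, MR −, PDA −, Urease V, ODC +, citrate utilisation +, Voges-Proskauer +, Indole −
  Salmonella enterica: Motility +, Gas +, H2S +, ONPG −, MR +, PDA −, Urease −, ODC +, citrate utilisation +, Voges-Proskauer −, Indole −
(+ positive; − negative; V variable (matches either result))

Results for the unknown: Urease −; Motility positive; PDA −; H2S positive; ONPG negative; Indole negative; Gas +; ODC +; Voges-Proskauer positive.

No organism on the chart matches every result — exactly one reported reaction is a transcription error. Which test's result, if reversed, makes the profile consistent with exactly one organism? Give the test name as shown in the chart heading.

As reported, no row in the chart matches all 9 reactions.
Reversing ODC → still no organism matches.
Reversing H2S → still no organism matches.
Reversing Indole → still no organism matches.
Reversing Gas → still no organism matches.
Reversing Voges-Proskauer (to −) → unique match: Salmonella enterica.
Reversing Urease → still no organism matches.
Reversing Motility → still no organism matches.
Reversing PDA → still no organism matches.
Reversing ONPG → still no organism matches.

Voges-Proskauer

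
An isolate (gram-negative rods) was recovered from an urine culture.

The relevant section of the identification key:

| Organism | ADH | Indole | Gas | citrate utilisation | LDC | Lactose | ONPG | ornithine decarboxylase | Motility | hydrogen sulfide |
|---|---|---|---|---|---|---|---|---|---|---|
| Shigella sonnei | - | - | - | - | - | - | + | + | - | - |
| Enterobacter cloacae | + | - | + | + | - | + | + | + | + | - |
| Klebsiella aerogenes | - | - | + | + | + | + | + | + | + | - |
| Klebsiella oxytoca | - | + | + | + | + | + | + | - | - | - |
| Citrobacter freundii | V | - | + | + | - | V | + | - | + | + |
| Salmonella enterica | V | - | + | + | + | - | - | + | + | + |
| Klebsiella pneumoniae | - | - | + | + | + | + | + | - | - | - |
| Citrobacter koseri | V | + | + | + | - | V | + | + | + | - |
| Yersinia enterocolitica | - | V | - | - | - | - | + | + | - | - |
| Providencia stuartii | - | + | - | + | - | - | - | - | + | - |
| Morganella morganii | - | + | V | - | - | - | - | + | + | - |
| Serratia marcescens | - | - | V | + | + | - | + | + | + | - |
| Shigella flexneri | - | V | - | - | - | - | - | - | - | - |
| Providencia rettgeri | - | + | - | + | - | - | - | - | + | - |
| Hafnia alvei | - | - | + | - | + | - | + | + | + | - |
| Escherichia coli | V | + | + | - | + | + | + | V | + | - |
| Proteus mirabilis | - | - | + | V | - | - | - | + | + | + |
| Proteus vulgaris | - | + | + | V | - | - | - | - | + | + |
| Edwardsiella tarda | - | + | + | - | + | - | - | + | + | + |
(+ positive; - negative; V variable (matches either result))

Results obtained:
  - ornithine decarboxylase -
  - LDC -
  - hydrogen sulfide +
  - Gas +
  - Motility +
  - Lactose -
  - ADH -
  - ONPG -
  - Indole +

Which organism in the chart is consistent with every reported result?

Proteus vulgaris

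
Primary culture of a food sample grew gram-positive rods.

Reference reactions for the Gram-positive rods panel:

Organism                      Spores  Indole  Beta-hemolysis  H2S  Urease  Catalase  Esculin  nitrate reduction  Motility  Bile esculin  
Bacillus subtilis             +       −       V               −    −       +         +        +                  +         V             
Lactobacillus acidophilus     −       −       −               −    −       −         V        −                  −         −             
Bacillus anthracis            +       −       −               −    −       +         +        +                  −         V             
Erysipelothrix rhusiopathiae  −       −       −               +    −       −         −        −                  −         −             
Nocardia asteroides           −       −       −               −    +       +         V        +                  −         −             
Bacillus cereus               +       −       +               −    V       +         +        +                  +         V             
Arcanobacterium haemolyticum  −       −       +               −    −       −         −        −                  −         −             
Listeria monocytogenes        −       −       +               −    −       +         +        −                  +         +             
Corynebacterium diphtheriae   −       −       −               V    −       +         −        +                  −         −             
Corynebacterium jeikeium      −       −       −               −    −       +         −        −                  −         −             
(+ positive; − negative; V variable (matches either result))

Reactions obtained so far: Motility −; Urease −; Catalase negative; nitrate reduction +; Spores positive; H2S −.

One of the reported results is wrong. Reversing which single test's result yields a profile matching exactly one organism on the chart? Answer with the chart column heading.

As reported, no row in the chart matches all 6 reactions.
Reversing Catalase (to +) → unique match: Bacillus anthracis.
Reversing H2S → still no organism matches.
Reversing nitrate reduction → still no organism matches.
Reversing Spores → still no organism matches.
Reversing Urease → still no organism matches.
Reversing Motility → still no organism matches.

Catalase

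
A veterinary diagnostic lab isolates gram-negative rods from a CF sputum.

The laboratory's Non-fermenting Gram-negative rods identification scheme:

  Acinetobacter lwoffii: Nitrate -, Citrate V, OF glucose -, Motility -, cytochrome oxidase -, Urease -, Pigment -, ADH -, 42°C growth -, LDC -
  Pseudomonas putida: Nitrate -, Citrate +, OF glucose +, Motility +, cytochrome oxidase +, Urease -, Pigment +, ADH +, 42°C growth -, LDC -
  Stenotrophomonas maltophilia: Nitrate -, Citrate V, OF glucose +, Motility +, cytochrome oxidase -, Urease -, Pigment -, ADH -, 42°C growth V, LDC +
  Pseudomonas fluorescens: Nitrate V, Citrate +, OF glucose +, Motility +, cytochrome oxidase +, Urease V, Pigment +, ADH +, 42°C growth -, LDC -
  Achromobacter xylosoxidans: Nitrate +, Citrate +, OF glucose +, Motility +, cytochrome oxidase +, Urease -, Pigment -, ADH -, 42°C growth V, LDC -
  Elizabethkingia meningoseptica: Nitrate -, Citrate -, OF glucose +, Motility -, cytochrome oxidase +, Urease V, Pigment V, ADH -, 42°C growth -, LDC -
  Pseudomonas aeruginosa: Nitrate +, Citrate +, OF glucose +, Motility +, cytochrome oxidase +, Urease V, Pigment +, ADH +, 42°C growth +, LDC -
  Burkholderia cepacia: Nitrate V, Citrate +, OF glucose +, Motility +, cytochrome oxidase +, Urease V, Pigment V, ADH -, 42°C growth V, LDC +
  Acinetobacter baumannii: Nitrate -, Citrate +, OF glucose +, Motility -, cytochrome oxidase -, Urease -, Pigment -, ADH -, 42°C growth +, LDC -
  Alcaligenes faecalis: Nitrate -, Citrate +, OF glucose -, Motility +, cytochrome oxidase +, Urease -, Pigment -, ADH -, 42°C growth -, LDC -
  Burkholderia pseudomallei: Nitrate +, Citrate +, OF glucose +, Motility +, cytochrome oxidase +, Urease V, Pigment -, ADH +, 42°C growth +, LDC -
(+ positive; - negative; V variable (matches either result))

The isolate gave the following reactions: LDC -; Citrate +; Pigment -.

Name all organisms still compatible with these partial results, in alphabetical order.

Pigment -: excludes Pseudomonas putida, Pseudomonas fluorescens, Pseudomonas aeruginosa — 8 left.
Citrate +: excludes Elizabethkingia meningoseptica — 7 left.
LDC -: excludes Stenotrophomonas maltophilia, Burkholderia cepacia — 5 left.

Achromobacter xylosoxidans, Acinetobacter baumannii, Acinetobacter lwoffii, Alcaligenes faecalis, Burkholderia pseudomallei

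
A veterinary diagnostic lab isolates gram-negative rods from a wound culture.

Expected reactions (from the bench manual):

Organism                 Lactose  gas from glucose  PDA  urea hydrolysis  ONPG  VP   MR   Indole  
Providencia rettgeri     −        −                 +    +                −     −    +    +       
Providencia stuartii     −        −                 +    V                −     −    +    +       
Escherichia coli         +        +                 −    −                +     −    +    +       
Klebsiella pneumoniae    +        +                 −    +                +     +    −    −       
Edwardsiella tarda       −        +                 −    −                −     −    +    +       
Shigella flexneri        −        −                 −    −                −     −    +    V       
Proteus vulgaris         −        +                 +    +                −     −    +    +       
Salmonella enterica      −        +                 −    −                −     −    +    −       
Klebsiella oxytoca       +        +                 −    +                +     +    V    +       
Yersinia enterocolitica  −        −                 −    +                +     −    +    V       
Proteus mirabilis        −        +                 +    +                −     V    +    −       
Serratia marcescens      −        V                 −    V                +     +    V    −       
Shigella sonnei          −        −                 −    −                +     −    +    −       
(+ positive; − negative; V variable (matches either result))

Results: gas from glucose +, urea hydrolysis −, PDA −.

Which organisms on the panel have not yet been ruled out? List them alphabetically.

urea hydrolysis −: excludes 6 organisms — 7 left.
PDA −: excludes Providencia stuartii — 6 left.
gas from glucose +: excludes Shigella flexneri, Shigella sonnei — 4 left.

Edwardsiella tarda, Escherichia coli, Salmonella enterica, Serratia marcescens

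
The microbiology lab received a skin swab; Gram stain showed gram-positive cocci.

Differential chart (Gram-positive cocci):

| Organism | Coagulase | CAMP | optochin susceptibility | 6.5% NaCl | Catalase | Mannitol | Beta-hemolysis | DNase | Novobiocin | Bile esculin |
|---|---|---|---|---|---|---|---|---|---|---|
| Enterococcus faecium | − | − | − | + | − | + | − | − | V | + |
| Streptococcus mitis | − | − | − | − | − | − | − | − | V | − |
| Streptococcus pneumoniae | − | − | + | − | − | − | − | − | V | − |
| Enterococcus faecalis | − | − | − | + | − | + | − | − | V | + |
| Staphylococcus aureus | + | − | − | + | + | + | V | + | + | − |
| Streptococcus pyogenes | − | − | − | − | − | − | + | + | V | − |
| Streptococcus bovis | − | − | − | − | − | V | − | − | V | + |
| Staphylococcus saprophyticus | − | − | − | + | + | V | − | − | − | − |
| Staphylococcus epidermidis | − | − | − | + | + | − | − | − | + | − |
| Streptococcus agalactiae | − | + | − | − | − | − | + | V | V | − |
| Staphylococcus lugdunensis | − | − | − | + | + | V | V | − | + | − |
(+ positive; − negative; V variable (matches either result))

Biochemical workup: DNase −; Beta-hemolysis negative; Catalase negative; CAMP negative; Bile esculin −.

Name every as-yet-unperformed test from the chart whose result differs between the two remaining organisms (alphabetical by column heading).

optochin susceptibility

Catalase −: excludes Staphylococcus aureus, Staphylococcus saprophyticus, Staphylococcus epidermidis, Staphylococcus lugdunensis — 7 left.
DNase −: excludes Streptococcus pyogenes — 6 left.
CAMP −: excludes Streptococcus agalactiae — 5 left.
Beta-hemolysis −: all 5 remaining candidates are consistent.
Bile esculin −: excludes Enterococcus faecium, Enterococcus faecalis, Streptococcus bovis — 2 left.
Two candidates remain: Streptococcus mitis and Streptococcus pneumoniae.
  Coagulase: − vs − — same for both, does not separate.
  optochin susceptibility: Streptococcus mitis −, Streptococcus pneumoniae + — discriminates.
  6.5% NaCl: − vs − — same for both, does not separate.
  Mannitol: − vs − — same for both, does not separate.
  Novobiocin: V vs V — variable for at least one, does not separate.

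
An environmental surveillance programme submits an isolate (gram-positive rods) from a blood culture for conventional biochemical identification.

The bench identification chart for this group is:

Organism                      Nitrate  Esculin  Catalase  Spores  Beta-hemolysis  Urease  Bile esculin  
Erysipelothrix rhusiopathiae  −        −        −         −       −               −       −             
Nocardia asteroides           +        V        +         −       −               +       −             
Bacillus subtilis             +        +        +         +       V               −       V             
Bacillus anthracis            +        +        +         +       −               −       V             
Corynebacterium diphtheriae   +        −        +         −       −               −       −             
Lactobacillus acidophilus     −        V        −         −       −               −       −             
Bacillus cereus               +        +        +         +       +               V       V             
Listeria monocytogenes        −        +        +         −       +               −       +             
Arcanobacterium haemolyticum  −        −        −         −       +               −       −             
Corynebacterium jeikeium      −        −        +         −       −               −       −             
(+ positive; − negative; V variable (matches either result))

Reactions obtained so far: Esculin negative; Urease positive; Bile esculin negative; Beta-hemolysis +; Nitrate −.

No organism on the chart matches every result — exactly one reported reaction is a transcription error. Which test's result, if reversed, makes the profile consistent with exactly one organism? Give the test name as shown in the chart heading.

As reported, no row in the chart matches all 5 reactions.
Reversing Bile esculin → still no organism matches.
Reversing Urease (to −) → unique match: Arcanobacterium haemolyticum.
Reversing Beta-hemolysis → still no organism matches.
Reversing Nitrate → still no organism matches.
Reversing Esculin → still no organism matches.

Urease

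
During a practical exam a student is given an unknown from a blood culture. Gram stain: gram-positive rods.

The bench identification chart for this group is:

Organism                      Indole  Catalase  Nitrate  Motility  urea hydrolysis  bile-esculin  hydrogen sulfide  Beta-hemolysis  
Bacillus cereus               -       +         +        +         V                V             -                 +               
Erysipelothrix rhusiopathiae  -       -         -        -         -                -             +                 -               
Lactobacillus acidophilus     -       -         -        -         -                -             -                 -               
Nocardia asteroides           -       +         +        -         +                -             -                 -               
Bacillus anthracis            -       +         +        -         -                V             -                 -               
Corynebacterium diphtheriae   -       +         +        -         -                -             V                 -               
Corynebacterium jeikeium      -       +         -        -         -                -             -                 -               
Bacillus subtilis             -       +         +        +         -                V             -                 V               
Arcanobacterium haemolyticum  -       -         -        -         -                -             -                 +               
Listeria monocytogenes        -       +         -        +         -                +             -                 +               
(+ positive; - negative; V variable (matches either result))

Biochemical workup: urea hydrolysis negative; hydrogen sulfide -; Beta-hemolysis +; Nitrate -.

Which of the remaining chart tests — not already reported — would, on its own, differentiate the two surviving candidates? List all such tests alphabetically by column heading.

bile-esculin, Catalase, Motility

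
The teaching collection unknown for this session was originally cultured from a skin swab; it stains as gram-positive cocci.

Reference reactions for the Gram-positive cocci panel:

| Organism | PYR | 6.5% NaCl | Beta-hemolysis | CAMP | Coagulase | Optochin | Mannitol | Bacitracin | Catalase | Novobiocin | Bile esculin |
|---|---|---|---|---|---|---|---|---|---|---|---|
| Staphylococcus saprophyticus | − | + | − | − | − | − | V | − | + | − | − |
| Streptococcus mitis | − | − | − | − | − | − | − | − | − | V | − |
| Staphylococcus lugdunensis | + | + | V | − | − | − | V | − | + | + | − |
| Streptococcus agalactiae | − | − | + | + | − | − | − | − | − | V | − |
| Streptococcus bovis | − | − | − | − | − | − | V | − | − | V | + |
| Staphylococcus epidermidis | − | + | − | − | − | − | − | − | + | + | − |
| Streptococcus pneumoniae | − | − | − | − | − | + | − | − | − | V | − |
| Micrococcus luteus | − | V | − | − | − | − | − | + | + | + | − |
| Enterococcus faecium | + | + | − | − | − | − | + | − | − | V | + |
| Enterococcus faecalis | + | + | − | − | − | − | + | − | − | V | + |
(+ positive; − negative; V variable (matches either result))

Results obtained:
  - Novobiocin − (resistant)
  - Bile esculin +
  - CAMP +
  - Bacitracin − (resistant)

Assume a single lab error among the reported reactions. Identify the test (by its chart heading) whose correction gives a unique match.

As reported, no row in the chart matches all 4 reactions.
Reversing Novobiocin → still no organism matches.
Reversing Bacitracin → still no organism matches.
Reversing CAMP → 3 organisms match (not unique).
Reversing Bile esculin (to −) → unique match: Streptococcus agalactiae.

Bile esculin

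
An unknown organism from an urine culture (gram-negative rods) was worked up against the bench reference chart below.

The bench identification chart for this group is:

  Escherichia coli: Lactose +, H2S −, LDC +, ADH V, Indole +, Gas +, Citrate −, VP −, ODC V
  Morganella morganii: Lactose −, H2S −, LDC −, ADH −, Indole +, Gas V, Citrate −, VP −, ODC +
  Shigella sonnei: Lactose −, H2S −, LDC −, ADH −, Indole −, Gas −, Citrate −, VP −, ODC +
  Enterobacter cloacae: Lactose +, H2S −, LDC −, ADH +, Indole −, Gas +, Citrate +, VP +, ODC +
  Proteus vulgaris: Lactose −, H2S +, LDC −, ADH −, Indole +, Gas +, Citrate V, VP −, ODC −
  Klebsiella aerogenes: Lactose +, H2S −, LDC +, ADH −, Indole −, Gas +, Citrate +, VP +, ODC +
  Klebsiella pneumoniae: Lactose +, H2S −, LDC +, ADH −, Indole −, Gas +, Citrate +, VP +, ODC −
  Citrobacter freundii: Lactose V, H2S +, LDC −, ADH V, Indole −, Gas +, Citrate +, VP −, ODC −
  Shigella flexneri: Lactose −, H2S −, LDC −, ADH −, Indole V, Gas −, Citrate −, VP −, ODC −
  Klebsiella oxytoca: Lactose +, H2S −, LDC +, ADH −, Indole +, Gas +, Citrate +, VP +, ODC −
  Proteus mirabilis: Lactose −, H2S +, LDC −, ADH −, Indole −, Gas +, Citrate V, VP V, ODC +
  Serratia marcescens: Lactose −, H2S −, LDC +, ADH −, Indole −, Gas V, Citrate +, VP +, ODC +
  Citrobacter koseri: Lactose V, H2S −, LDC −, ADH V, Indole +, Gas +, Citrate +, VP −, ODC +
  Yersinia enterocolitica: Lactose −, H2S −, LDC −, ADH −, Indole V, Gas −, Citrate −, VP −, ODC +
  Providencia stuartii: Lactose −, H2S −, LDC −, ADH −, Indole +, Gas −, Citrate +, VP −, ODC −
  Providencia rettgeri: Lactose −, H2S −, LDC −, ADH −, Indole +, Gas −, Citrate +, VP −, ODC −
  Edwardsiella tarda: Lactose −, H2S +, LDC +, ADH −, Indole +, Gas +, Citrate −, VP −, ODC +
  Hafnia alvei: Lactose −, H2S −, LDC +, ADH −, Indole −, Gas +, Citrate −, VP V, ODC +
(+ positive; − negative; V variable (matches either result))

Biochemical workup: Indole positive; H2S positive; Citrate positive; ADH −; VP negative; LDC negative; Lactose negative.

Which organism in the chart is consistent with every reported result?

ADH −: excludes Enterobacter cloacae — 17 left.
VP −: excludes Klebsiella aerogenes, Klebsiella pneumoniae, Klebsiella oxytoca, Serratia marcescens — 13 left.
Indole +: excludes Shigella sonnei, Citrobacter freundii, Proteus mirabilis, Hafnia alvei — 9 left.
Citrate +: excludes 5 organisms — 4 left.
Lactose −: all 4 remaining candidates are consistent.
H2S +: excludes Citrobacter koseri, Providencia stuartii, Providencia rettgeri — 1 left.
LDC −: the one remaining candidate is consistent.

Proteus vulgaris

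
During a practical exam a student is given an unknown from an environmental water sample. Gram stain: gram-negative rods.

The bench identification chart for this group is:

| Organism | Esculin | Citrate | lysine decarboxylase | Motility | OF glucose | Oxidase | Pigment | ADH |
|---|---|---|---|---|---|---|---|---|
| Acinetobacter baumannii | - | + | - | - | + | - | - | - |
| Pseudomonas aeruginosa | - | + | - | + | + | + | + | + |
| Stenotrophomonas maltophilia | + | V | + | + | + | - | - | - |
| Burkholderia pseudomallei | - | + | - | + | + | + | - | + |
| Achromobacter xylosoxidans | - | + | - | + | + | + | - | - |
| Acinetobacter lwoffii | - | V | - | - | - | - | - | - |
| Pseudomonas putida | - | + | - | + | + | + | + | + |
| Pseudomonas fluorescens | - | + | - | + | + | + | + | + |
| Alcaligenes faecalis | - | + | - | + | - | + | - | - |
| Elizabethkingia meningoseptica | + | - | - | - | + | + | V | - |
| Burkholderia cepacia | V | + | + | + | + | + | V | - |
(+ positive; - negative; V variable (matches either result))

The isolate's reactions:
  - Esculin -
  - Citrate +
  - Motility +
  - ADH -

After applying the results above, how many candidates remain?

3

Citrate +: excludes Elizabethkingia meningoseptica — 10 left.
Esculin -: excludes Stenotrophomonas maltophilia — 9 left.
Motility +: excludes Acinetobacter baumannii, Acinetobacter lwoffii — 7 left.
ADH -: excludes Pseudomonas aeruginosa, Burkholderia pseudomallei, Pseudomonas putida, Pseudomonas fluorescens — 3 left.
Still consistent: Achromobacter xylosoxidans, Alcaligenes faecalis, Burkholderia cepacia.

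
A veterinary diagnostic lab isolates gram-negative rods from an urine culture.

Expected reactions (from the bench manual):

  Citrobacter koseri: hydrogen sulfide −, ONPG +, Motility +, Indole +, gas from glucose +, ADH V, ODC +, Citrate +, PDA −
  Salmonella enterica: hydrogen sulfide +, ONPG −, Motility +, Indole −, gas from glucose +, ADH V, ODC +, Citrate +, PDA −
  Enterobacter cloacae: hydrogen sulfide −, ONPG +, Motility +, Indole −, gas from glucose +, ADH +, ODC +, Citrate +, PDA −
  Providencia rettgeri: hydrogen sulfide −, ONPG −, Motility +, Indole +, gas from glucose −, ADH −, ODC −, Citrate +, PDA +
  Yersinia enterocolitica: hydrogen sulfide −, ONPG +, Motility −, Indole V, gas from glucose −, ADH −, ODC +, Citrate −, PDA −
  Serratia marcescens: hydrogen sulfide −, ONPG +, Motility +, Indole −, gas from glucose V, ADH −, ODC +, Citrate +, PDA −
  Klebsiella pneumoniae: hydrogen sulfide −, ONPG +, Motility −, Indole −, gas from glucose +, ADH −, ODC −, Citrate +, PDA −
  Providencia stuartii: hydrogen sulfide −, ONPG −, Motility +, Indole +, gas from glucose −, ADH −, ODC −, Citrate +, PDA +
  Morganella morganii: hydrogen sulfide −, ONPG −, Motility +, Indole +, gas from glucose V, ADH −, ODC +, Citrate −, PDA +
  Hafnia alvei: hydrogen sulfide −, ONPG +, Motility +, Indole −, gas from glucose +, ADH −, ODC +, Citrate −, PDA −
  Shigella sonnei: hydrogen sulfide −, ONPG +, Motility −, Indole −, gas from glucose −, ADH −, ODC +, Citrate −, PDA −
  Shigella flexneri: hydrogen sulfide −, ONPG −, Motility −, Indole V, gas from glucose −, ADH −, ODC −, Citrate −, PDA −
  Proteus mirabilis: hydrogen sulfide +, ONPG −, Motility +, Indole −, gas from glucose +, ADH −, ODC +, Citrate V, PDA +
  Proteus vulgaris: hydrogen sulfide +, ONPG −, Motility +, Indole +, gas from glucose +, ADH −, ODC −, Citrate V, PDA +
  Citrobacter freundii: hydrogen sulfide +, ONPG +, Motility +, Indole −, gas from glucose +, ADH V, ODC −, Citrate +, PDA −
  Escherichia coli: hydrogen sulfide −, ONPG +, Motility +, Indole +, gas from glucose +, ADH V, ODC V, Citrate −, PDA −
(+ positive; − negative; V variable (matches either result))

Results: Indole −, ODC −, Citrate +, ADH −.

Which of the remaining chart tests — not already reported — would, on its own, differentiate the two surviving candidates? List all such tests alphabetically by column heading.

hydrogen sulfide, Motility

Citrate +: excludes 6 organisms — 10 left.
Indole −: excludes Citrobacter koseri, Providencia rettgeri, Providencia stuartii, Proteus vulgaris — 6 left.
ADH −: excludes Enterobacter cloacae — 5 left.
ODC −: excludes Salmonella enterica, Serratia marcescens, Proteus mirabilis — 2 left.
Two candidates remain: Citrobacter freundii and Klebsiella pneumoniae.
  hydrogen sulfide: Citrobacter freundii +, Klebsiella pneumoniae − — discriminates.
  ONPG: + vs + — same for both, does not separate.
  Motility: Citrobacter freundii +, Klebsiella pneumoniae − — discriminates.
  gas from glucose: + vs + — same for both, does not separate.
  PDA: − vs − — same for both, does not separate.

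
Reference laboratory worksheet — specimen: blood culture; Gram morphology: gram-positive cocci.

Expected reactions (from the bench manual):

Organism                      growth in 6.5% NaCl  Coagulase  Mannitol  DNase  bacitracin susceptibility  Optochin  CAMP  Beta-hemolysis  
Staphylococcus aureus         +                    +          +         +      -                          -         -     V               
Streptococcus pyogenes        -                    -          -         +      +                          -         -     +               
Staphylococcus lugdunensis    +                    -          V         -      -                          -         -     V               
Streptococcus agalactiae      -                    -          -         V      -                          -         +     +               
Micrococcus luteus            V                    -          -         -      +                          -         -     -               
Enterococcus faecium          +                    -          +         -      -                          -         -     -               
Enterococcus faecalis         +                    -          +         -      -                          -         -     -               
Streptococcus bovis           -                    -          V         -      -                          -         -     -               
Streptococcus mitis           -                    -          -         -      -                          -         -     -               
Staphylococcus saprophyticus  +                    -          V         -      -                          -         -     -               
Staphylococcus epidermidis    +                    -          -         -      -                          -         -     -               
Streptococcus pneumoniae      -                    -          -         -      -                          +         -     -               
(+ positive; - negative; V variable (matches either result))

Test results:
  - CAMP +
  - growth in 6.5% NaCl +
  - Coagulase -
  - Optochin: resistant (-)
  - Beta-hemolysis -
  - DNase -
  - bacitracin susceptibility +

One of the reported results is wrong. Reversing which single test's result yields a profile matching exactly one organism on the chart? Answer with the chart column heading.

As reported, no row in the chart matches all 7 reactions.
Reversing Beta-hemolysis → still no organism matches.
Reversing DNase → still no organism matches.
Reversing Coagulase → still no organism matches.
Reversing CAMP (to -) → unique match: Micrococcus luteus.
Reversing Optochin → still no organism matches.
Reversing bacitracin susceptibility → still no organism matches.
Reversing growth in 6.5% NaCl → still no organism matches.

CAMP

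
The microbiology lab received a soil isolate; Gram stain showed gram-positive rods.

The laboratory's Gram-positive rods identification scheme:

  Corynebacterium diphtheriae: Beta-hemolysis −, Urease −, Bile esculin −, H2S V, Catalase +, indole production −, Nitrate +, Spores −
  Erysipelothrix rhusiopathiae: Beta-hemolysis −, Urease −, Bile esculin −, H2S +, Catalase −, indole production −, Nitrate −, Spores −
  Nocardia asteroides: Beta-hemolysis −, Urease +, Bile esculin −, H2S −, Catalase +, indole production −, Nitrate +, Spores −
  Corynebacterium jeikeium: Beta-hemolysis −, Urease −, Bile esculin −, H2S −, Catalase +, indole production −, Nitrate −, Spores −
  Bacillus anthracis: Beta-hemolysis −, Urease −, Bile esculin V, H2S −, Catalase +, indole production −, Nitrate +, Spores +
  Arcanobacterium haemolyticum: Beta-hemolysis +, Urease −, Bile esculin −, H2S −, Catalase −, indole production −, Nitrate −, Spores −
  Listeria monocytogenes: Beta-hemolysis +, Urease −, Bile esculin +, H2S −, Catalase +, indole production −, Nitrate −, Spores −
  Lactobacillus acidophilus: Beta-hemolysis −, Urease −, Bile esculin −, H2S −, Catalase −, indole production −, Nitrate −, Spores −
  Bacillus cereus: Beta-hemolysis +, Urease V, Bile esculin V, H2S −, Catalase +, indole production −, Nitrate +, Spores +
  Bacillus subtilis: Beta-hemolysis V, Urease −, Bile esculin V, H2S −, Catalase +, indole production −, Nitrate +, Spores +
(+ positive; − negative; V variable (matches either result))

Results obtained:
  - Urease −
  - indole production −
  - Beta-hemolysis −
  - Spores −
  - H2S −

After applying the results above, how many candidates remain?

Beta-hemolysis −: excludes Arcanobacterium haemolyticum, Listeria monocytogenes, Bacillus cereus — 7 left.
Spores −: excludes Bacillus anthracis, Bacillus subtilis — 5 left.
indole production −: all 5 remaining candidates are consistent.
H2S −: excludes Erysipelothrix rhusiopathiae — 4 left.
Urease −: excludes Nocardia asteroides — 3 left.
Still consistent: Corynebacterium diphtheriae, Corynebacterium jeikeium, Lactobacillus acidophilus.

3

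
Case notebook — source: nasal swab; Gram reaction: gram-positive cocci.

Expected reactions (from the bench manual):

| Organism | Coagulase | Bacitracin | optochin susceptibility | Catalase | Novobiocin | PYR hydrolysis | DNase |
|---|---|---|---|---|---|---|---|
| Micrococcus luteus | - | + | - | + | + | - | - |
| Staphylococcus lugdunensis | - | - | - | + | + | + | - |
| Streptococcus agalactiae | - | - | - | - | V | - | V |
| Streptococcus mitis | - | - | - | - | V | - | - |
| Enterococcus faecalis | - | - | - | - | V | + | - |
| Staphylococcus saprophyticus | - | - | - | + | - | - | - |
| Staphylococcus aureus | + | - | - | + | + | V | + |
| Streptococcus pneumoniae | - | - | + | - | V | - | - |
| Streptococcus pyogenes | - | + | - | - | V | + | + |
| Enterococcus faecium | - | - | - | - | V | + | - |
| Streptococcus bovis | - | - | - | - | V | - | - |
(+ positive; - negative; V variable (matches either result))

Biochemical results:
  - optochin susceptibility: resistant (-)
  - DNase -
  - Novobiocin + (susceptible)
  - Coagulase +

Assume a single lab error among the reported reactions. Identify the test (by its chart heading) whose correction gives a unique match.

As reported, no row in the chart matches all 4 reactions.
Reversing Coagulase → 7 organisms match (not unique).
Reversing optochin susceptibility → still no organism matches.
Reversing Novobiocin → still no organism matches.
Reversing DNase (to +) → unique match: Staphylococcus aureus.

DNase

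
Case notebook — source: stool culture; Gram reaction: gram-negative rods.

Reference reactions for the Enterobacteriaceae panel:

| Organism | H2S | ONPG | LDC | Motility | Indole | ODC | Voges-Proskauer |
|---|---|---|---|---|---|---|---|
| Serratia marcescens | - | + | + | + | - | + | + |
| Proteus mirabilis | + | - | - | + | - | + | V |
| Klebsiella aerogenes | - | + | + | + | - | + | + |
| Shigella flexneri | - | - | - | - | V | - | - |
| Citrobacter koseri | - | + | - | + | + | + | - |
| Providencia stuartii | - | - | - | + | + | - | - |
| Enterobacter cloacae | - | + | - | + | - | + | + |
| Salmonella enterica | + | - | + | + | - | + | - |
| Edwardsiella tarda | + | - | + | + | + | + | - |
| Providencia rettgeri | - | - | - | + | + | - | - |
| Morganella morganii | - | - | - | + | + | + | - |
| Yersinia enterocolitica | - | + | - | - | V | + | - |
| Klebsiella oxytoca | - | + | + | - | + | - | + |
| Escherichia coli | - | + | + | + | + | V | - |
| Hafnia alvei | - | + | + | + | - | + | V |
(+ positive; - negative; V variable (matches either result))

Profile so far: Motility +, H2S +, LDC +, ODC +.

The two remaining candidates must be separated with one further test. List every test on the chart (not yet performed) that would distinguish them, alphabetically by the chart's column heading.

Indole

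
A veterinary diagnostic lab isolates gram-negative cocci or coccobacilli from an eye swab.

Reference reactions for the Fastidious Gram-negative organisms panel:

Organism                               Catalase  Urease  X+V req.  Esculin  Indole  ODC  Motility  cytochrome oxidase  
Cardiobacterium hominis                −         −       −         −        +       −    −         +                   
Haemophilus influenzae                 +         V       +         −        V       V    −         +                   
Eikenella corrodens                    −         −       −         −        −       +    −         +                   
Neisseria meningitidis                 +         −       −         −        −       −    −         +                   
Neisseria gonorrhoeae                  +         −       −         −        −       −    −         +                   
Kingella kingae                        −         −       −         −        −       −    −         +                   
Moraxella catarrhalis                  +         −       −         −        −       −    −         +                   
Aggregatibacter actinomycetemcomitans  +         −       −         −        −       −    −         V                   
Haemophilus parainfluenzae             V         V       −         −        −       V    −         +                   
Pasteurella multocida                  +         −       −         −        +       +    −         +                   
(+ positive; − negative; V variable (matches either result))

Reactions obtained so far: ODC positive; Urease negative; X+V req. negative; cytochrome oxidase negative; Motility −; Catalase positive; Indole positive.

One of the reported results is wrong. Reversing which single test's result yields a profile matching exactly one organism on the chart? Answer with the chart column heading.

cytochrome oxidase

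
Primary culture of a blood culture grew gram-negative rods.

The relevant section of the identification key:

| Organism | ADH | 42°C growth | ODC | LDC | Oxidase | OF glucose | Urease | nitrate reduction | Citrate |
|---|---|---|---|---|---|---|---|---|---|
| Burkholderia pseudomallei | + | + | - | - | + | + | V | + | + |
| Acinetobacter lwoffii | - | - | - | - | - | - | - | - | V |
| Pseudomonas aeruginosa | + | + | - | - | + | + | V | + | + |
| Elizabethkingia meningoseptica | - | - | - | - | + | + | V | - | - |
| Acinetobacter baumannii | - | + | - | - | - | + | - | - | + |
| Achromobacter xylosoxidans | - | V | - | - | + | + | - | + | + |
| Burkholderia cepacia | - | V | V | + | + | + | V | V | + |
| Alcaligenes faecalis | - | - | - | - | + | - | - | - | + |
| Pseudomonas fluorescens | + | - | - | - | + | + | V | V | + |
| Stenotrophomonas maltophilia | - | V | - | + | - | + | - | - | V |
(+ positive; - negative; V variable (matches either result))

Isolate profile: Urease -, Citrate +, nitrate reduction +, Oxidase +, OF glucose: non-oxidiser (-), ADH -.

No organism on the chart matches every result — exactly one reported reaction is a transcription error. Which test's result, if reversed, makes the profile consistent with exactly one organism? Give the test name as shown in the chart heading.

As reported, no row in the chart matches all 6 reactions.
Reversing Oxidase → still no organism matches.
Reversing ADH → still no organism matches.
Reversing OF glucose → 2 organisms match (not unique).
Reversing Urease → still no organism matches.
Reversing Citrate → still no organism matches.
Reversing nitrate reduction (to -) → unique match: Alcaligenes faecalis.

nitrate reduction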